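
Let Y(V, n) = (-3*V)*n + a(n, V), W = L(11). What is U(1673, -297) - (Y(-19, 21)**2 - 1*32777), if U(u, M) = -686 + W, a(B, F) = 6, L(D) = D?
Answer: -1415107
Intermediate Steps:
W = 11
U(u, M) = -675 (U(u, M) = -686 + 11 = -675)
Y(V, n) = 6 - 3*V*n (Y(V, n) = (-3*V)*n + 6 = -3*V*n + 6 = 6 - 3*V*n)
U(1673, -297) - (Y(-19, 21)**2 - 1*32777) = -675 - ((6 - 3*(-19)*21)**2 - 1*32777) = -675 - ((6 + 1197)**2 - 32777) = -675 - (1203**2 - 32777) = -675 - (1447209 - 32777) = -675 - 1*1414432 = -675 - 1414432 = -1415107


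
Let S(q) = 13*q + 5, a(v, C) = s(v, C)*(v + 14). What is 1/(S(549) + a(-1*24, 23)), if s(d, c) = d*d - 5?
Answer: 1/1432 ≈ 0.00069832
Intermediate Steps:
s(d, c) = -5 + d² (s(d, c) = d² - 5 = -5 + d²)
a(v, C) = (-5 + v²)*(14 + v) (a(v, C) = (-5 + v²)*(v + 14) = (-5 + v²)*(14 + v))
S(q) = 5 + 13*q
1/(S(549) + a(-1*24, 23)) = 1/((5 + 13*549) + (-5 + (-1*24)²)*(14 - 1*24)) = 1/((5 + 7137) + (-5 + (-24)²)*(14 - 24)) = 1/(7142 + (-5 + 576)*(-10)) = 1/(7142 + 571*(-10)) = 1/(7142 - 5710) = 1/1432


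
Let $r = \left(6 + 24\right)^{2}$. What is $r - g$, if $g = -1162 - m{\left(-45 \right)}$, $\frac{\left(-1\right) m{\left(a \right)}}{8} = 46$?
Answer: $1694$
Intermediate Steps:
$m{\left(a \right)} = -368$ ($m{\left(a \right)} = \left(-8\right) 46 = -368$)
$r = 900$ ($r = 30^{2} = 900$)
$g = -794$ ($g = -1162 - -368 = -1162 + 368 = -794$)
$r - g = 900 - -794 = 900 + 794 = 1694$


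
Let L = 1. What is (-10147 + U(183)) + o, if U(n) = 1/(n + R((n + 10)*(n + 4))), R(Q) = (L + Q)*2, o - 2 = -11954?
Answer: -1599238332/72367 ≈ -22099.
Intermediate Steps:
o = -11952 (o = 2 - 11954 = -11952)
R(Q) = 2 + 2*Q (R(Q) = (1 + Q)*2 = 2 + 2*Q)
U(n) = 1/(2 + n + 2*(4 + n)*(10 + n)) (U(n) = 1/(n + (2 + 2*((n + 10)*(n + 4)))) = 1/(n + (2 + 2*((10 + n)*(4 + n)))) = 1/(n + (2 + 2*((4 + n)*(10 + n)))) = 1/(n + (2 + 2*(4 + n)*(10 + n))) = 1/(2 + n + 2*(4 + n)*(10 + n)))
(-10147 + U(183)) + o = (-10147 + 1/(82 + 2*183² + 29*183)) - 11952 = (-10147 + 1/(82 + 2*33489 + 5307)) - 11952 = (-10147 + 1/(82 + 66978 + 5307)) - 11952 = (-10147 + 1/72367) - 11952 = -734307948/72367 - 11952 = -1599238332/72367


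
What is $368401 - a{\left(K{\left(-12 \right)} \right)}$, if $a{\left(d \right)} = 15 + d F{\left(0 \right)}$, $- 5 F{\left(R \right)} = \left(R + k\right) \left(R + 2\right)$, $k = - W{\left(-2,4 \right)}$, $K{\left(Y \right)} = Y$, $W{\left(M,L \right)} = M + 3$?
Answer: $\frac{1841954}{5} \approx 3.6839 \cdot 10^{5}$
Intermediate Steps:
$W{\left(M,L \right)} = 3 + M$
$k = -1$ ($k = - (3 - 2) = \left(-1\right) 1 = -1$)
$F{\left(R \right)} = - \frac{\left(-1 + R\right) \left(2 + R\right)}{5}$ ($F{\left(R \right)} = - \frac{\left(R - 1\right) \left(R + 2\right)}{5} = - \frac{\left(-1 + R\right) \left(2 + R\right)}{5}$)
$a{\left(d \right)} = 15 + \frac{2 d}{5}$ ($a{\left(d \right)} = 15 + d \left(\frac{2}{5} - 0 - \frac{0^{2}}{5}\right) = 15 + d \left(\frac{2}{5} + 0 - 0\right) = 15 + d \left(\frac{2}{5} + 0 + 0\right) = 15 + d \frac{2}{5} = 15 + \frac{2 d}{5}$)
$368401 - a{\left(K{\left(-12 \right)} \right)} = 368401 - \left(15 + \frac{2}{5} \left(-12\right)\right) = 368401 - \left(15 - \frac{24}{5}\right) = 368401 - \frac{51}{5} = \frac{1841954}{5}$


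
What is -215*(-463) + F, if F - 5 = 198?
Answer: 99748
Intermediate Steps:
F = 203 (F = 5 + 198 = 203)
-215*(-463) + F = -215*(-463) + 203 = 99545 + 203 = 99748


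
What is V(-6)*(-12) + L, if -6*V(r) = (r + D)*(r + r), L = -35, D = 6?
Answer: -35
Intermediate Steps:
V(r) = -r*(6 + r)/3 (V(r) = -(r + 6)*(r + r)/6 = -(6 + r)*2*r/6 = -r*(6 + r)/3)
V(-6)*(-12) + L = -1/3*(-6)*(6 - 6)*(-12) - 35 = -1/3*(-6)*0*(-12) - 35 = 0*(-12) - 35 = 0 - 35 = -35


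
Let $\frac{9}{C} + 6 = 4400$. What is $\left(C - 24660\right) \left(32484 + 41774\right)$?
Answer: $- \frac{4023151074999}{2197} \approx -1.8312 \cdot 10^{9}$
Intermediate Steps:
$C = \frac{9}{4394}$ ($C = \frac{9}{-6 + 4400} = \frac{9}{4394} \approx 0.0020482$)
$\left(C - 24660\right) \left(32484 + 41774\right) = \left(\frac{9}{4394} - 24660\right) \left(32484 + 41774\right) = \left(- \frac{108356031}{4394}\right) 74258 = - \frac{4023151074999}{2197}$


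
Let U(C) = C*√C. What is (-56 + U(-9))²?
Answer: 2407 + 3024*I ≈ 2407.0 + 3024.0*I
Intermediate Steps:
U(C) = C^(3/2)
(-56 + U(-9))² = (-56 + (-9)^(3/2))² = (-56 - 27*I)²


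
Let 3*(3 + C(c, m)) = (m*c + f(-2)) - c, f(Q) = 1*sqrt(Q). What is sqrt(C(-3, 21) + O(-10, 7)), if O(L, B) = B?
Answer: sqrt(-144 + 3*I*sqrt(2))/3 ≈ 0.058919 + 4.0004*I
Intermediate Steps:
f(Q) = sqrt(Q)
C(c, m) = -3 - c/3 + I*sqrt(2)/3 + c*m/3 (C(c, m) = -3 + ((m*c + sqrt(-2)) - c)/3 = -3 + ((c*m + I*sqrt(2)) - c)/3 = -3 + ((I*sqrt(2) + c*m) - c)/3 = -3 + (-c + I*sqrt(2) + c*m)/3 = -3 + (-c/3 + I*sqrt(2)/3 + c*m/3) = -3 - c/3 + I*sqrt(2)/3 + c*m/3)
sqrt(C(-3, 21) + O(-10, 7)) = sqrt((-3 - 1/3*(-3) + I*sqrt(2)/3 + (1/3)*(-3)*21) + 7) = sqrt((-3 + 1 + I*sqrt(2)/3 - 21) + 7) = sqrt((-23 + I*sqrt(2)/3) + 7) = sqrt(-16 + I*sqrt(2)/3)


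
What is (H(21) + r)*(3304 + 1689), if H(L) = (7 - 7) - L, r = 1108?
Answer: 5427391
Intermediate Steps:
H(L) = -L (H(L) = 0 - L = -L)
(H(21) + r)*(3304 + 1689) = (-1*21 + 1108)*(3304 + 1689) = (-21 + 1108)*4993 = 1087*4993 = 5427391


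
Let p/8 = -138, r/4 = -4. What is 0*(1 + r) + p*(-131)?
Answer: 144624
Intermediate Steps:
r = -16 (r = 4*(-4) = -16)
p = -1104 (p = 8*(-138) = -1104)
0*(1 + r) + p*(-131) = 0*(1 - 16) - 1104*(-131) = 0*(-15) + 144624 = 0 + 144624 = 144624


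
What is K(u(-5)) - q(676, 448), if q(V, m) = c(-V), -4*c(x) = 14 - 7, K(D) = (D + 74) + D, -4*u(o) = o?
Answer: 313/4 ≈ 78.250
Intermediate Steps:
u(o) = -o/4
K(D) = 74 + 2*D (K(D) = (74 + D) + D = 74 + 2*D)
c(x) = -7/4 (c(x) = -(14 - 7)/4 = -¼*7 = -7/4)
q(V, m) = -7/4
K(u(-5)) - q(676, 448) = (74 + 2*(-¼*(-5))) - 1*(-7/4) = (74 + 2*(5/4)) + 7/4 = (74 + 5/2) + 7/4 = 153/2 + 7/4 = 313/4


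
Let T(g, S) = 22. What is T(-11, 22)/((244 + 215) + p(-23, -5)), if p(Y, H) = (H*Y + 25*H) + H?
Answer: 11/222 ≈ 0.049550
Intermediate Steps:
p(Y, H) = 26*H + H*Y (p(Y, H) = (25*H + H*Y) + H = 26*H + H*Y)
T(-11, 22)/((244 + 215) + p(-23, -5)) = 22/((244 + 215) - 5*(26 - 23)) = 22/(459 - 5*3) = 22/(459 - 15) = 22/444 = 22*(1/444) = 11/222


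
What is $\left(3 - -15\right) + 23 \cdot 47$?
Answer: $1099$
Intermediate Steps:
$\left(3 - -15\right) + 23 \cdot 47 = \left(3 + 15\right) + 1081 = 18 + 1081 = 1099$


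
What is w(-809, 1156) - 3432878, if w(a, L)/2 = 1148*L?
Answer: -778702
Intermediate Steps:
w(a, L) = 2296*L (w(a, L) = 2*(1148*L) = 2296*L)
w(-809, 1156) - 3432878 = 2296*1156 - 3432878 = 2654176 - 3432878 = -778702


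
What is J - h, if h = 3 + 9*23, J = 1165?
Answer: 955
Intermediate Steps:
h = 210 (h = 3 + 207 = 210)
J - h = 1165 - 1*210 = 1165 - 210 = 955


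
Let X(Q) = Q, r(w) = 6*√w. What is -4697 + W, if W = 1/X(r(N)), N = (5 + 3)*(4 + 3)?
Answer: -4697 + √14/168 ≈ -4697.0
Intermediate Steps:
N = 56 (N = 8*7 = 56)
W = √14/168 (W = 1/(6*√56) = 1/(6*(2*√14)) = 1/(12*√14) = √14/168 ≈ 0.022272)
-4697 + W = -4697 + √14/168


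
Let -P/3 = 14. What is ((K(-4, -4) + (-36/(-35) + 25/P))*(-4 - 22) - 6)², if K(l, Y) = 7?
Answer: 8934121/225 ≈ 39707.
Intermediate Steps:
P = -42 (P = -3*14 = -42)
((K(-4, -4) + (-36/(-35) + 25/P))*(-4 - 22) - 6)² = ((7 + (-36/(-35) + 25/(-42)))*(-4 - 22) - 6)² = ((7 + (-36*(-1/35) + 25*(-1/42)))*(-26) - 6)² = ((7 + (36/35 - 25/42))*(-26) - 6)² = ((7 + 13/30)*(-26) - 6)² = ((223/30)*(-26) - 6)² = (-2899/15 - 6)² = (-2989/15)² = 8934121/225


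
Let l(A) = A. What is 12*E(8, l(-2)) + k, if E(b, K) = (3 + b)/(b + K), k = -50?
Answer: -28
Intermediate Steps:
E(b, K) = (3 + b)/(K + b)
12*E(8, l(-2)) + k = 12*((3 + 8)/(-2 + 8)) - 50 = 12*(11/6) - 50 = 22 - 50 = -28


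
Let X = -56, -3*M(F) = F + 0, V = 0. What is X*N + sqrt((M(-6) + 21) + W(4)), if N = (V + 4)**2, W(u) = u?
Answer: -896 + 3*sqrt(3) ≈ -890.80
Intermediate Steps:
M(F) = -F/3 (M(F) = -(F + 0)/3 = -F/3)
N = 16 (N = (0 + 4)**2 = 4**2 = 16)
X*N + sqrt((M(-6) + 21) + W(4)) = -56*16 + sqrt((-1/3*(-6) + 21) + 4) = -896 + sqrt((2 + 21) + 4) = -896 + sqrt(23 + 4) = -896 + sqrt(27) = -896 + 3*sqrt(3)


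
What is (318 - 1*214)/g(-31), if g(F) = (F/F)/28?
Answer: 2912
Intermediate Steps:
g(F) = 1/28 (g(F) = 1*(1/28) = 1/28)
(318 - 1*214)/g(-31) = (318 - 1*214)/(1/28) = (318 - 214)*28 = 104*28 = 2912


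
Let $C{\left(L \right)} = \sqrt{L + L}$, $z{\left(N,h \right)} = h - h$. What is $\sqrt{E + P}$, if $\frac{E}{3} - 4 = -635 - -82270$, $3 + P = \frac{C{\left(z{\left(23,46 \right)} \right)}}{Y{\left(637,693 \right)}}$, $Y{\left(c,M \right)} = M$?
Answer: $\sqrt{244914} \approx 494.89$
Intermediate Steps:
$z{\left(N,h \right)} = 0$
$C{\left(L \right)} = \sqrt{2} \sqrt{L}$ ($C{\left(L \right)} = \sqrt{2 L} = \sqrt{2} \sqrt{L}$)
$P = -3$ ($P = -3 + \frac{\sqrt{2} \sqrt{0}}{693} = -3 + \sqrt{2} \cdot 0 \cdot \frac{1}{693} = -3 + 0 \cdot \frac{1}{693} = -3 + 0 = -3$)
$E = 244917$ ($E = 12 + 3 \left(-635 - -82270\right) = 12 + 3 \left(-635 + 82270\right) = 12 + 3 \cdot 81635 = 12 + 244905 = 244917$)
$\sqrt{E + P} = \sqrt{244917 - 3} = \sqrt{244914}$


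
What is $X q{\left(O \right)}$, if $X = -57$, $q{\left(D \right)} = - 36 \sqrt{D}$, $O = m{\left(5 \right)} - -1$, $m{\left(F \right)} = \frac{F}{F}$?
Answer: $2052 \sqrt{2} \approx 2902.0$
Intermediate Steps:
$m{\left(F \right)} = 1$
$O = 2$ ($O = 1 - -1 = 1 + 1 = 2$)
$X q{\left(O \right)} = - 57 \left(- 36 \sqrt{2}\right) = 2052 \sqrt{2}$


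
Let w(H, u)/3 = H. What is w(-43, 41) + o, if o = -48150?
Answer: -48279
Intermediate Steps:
w(H, u) = 3*H
w(-43, 41) + o = 3*(-43) - 48150 = -129 - 48150 = -48279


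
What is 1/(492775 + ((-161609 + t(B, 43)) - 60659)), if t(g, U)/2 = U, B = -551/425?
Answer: 1/270593 ≈ 3.6956e-6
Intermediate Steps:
B = -551/425 (B = -551*1/425 = -551/425 ≈ -1.2965)
t(g, U) = 2*U
1/(492775 + ((-161609 + t(B, 43)) - 60659)) = 1/(492775 + ((-161609 + 2*43) - 60659)) = 1/(492775 + ((-161609 + 86) - 60659)) = 1/(492775 + (-161523 - 60659)) = 1/(492775 - 222182) = 1/270593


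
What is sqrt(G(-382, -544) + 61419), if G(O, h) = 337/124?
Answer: sqrt(236105083)/62 ≈ 247.83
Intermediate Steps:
G(O, h) = 337/124 (G(O, h) = 337*(1/124) = 337/124)
sqrt(G(-382, -544) + 61419) = sqrt(337/124 + 61419) = sqrt(7616293/124) = sqrt(236105083)/62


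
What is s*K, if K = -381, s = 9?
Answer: -3429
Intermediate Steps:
s*K = 9*(-381) = -3429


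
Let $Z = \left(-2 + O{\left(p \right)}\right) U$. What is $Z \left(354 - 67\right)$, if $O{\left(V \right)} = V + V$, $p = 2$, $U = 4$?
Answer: $2296$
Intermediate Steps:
$O{\left(V \right)} = 2 V$
$Z = 8$ ($Z = \left(-2 + 2 \cdot 2\right) 4 = \left(-2 + 4\right) 4 = 2 \cdot 4 = 8$)
$Z \left(354 - 67\right) = 8 \left(354 - 67\right) = 8 \cdot 287 = 2296$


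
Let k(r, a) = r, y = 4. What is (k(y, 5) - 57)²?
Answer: 2809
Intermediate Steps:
(k(y, 5) - 57)² = (4 - 57)² = (-53)² = 2809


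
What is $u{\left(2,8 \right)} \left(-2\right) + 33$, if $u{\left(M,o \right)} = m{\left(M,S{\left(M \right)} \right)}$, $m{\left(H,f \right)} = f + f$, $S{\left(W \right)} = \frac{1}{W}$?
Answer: $31$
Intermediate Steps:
$m{\left(H,f \right)} = 2 f$
$u{\left(M,o \right)} = \frac{2}{M}$
$u{\left(2,8 \right)} \left(-2\right) + 33 = \frac{2}{2} \left(-2\right) + 33 = 2 \cdot \frac{1}{2} \left(-2\right) + 33 = 1 \left(-2\right) + 33 = -2 + 33 = 31$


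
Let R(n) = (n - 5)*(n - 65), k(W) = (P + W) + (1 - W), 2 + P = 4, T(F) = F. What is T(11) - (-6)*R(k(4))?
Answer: 755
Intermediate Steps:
P = 2 (P = -2 + 4 = 2)
k(W) = 3 (k(W) = (2 + W) + (1 - W) = 3)
R(n) = (-65 + n)*(-5 + n) (R(n) = (-5 + n)*(-65 + n) = (-65 + n)*(-5 + n))
T(11) - (-6)*R(k(4)) = 11 - (-6)*(325 + 3² - 70*3) = 11 - (-6)*(325 + 9 - 210) = 11 - (-6)*124 = 11 - 1*(-744) = 11 + 744 = 755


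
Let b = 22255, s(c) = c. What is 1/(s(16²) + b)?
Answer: 1/22511 ≈ 4.4423e-5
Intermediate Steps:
1/(s(16²) + b) = 1/(16² + 22255) = 1/(256 + 22255) = 1/22511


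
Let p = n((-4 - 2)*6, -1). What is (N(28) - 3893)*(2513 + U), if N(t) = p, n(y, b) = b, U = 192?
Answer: -10533270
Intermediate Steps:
p = -1
N(t) = -1
(N(28) - 3893)*(2513 + U) = (-1 - 3893)*(2513 + 192) = -3894*2705 = -10533270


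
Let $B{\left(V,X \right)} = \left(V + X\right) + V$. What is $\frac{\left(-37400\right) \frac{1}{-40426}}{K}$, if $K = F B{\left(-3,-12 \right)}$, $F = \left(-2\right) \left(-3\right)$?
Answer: $- \frac{275}{32103} \approx -0.0085662$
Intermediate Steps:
$B{\left(V,X \right)} = X + 2 V$
$F = 6$
$K = -108$ ($K = 6 \left(-12 + 2 \left(-3\right)\right) = 6 \left(-12 - 6\right) = 6 \left(-18\right) = -108$)
$\frac{\left(-37400\right) \frac{1}{-40426}}{K} = \frac{\left(-37400\right) \frac{1}{-40426}}{-108} = \left(-37400\right) \left(- \frac{1}{40426}\right) \left(- \frac{1}{108}\right) = \frac{1100}{1189} \left(- \frac{1}{108}\right) = - \frac{275}{32103}$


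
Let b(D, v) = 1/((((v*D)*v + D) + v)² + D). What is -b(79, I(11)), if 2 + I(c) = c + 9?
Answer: -1/660130328 ≈ -1.5149e-9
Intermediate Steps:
I(c) = 7 + c (I(c) = -2 + (c + 9) = -2 + (9 + c) = 7 + c)
b(D, v) = 1/(D + (D + v + D*v²)²) (b(D, v) = 1/((((D*v)*v + D) + v)² + D) = 1/(((D*v² + D) + v)² + D) = 1/(((D + D*v²) + v)² + D) = 1/((D + v + D*v²)² + D) = 1/(D + (D + v + D*v²)²))
-b(79, I(11)) = -1/(79 + (79 + (7 + 11) + 79*(7 + 11)²)²) = -1/(79 + (79 + 18 + 79*18²)²) = -1/(79 + (79 + 18 + 79*324)²) = -1/(79 + (79 + 18 + 25596)²) = -1/(79 + 25693²) = -1/(79 + 660130249) = -1/660130328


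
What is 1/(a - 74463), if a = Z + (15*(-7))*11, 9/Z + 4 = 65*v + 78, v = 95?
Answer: -2083/157512291 ≈ -1.3224e-5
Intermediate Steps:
Z = 3/2083 (Z = 9/(-4 + (65*95 + 78)) = 9/(-4 + (6175 + 78)) = 9/(-4 + 6253) = 9/6249 = 9*(1/6249) = 3/2083 ≈ 0.0014402)
a = -2405862/2083 (a = 3/2083 + (15*(-7))*11 = 3/2083 - 105*11 = 3/2083 - 1155 = -2405862/2083 ≈ -1155.0)
1/(a - 74463) = 1/(-2405862/2083 - 74463) = 1/(-157512291/2083) = -2083/157512291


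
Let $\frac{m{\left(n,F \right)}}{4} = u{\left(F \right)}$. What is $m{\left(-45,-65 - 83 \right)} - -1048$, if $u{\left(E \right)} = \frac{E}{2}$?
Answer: $752$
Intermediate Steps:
$u{\left(E \right)} = \frac{E}{2}$ ($u{\left(E \right)} = E \frac{1}{2} = \frac{E}{2}$)
$m{\left(n,F \right)} = 2 F$ ($m{\left(n,F \right)} = 4 \frac{F}{2} = 2 F$)
$m{\left(-45,-65 - 83 \right)} - -1048 = 2 \left(-65 - 83\right) - -1048 = 2 \left(-148\right) + 1048 = -296 + 1048 = 752$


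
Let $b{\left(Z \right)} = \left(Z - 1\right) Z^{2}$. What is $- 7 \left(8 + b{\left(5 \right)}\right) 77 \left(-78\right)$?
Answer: $4540536$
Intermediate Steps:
$b{\left(Z \right)} = Z^{2} \left(-1 + Z\right)$ ($b{\left(Z \right)} = \left(Z - 1\right) Z^{2} = \left(-1 + Z\right) Z^{2} = Z^{2} \left(-1 + Z\right)$)
$- 7 \left(8 + b{\left(5 \right)}\right) 77 \left(-78\right) = - 7 \left(8 + 5^{2} \left(-1 + 5\right)\right) 77 \left(-78\right) = - 7 \left(8 + 25 \cdot 4\right) 77 \left(-78\right) = - 7 \left(8 + 100\right) 77 \left(-78\right) = \left(-7\right) 108 \cdot 77 \left(-78\right) = \left(-756\right) 77 \left(-78\right) = \left(-58212\right) \left(-78\right) = 4540536$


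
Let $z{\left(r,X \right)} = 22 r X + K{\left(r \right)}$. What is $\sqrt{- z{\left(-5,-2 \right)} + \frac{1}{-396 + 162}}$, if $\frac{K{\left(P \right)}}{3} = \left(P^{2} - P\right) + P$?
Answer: $\frac{i \sqrt{1794806}}{78} \approx 17.176 i$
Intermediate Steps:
$K{\left(P \right)} = 3 P^{2}$ ($K{\left(P \right)} = 3 \left(\left(P^{2} - P\right) + P\right) = 3 P^{2}$)
$z{\left(r,X \right)} = 3 r^{2} + 22 X r$ ($z{\left(r,X \right)} = 22 r X + 3 r^{2} = 22 X r + 3 r^{2} = 3 r^{2} + 22 X r$)
$\sqrt{- z{\left(-5,-2 \right)} + \frac{1}{-396 + 162}} = \sqrt{- \left(-5\right) \left(3 \left(-5\right) + 22 \left(-2\right)\right) + \frac{1}{-396 + 162}} = \sqrt{- \left(-5\right) \left(-15 - 44\right) + \frac{1}{-234}} = \sqrt{- \left(-5\right) \left(-59\right) - \frac{1}{234}} = \sqrt{\left(-1\right) 295 - \frac{1}{234}} = \sqrt{-295 - \frac{1}{234}} = \sqrt{- \frac{69031}{234}} = \frac{i \sqrt{1794806}}{78}$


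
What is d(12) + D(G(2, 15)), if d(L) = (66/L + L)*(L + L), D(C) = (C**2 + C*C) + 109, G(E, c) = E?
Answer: 537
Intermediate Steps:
D(C) = 109 + 2*C**2 (D(C) = (C**2 + C**2) + 109 = 2*C**2 + 109 = 109 + 2*C**2)
d(L) = 2*L*(L + 66/L) (d(L) = (L + 66/L)*(2*L) = 2*L*(L + 66/L))
d(12) + D(G(2, 15)) = (132 + 2*12**2) + (109 + 2*2**2) = (132 + 2*144) + (109 + 2*4) = (132 + 288) + (109 + 8) = 420 + 117 = 537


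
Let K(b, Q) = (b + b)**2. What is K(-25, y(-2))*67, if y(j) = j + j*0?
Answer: 167500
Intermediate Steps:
y(j) = j (y(j) = j + 0 = j)
K(b, Q) = 4*b**2 (K(b, Q) = (2*b)**2 = 4*b**2)
K(-25, y(-2))*67 = (4*(-25)**2)*67 = (4*625)*67 = 2500*67 = 167500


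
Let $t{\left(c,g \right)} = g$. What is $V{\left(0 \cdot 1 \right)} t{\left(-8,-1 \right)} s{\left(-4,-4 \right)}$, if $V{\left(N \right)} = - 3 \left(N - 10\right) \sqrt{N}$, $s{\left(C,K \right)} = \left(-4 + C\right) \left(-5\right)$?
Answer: $0$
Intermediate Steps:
$s{\left(C,K \right)} = 20 - 5 C$
$V{\left(N \right)} = \sqrt{N} \left(30 - 3 N\right)$ ($V{\left(N \right)} = - 3 \left(-10 + N\right) \sqrt{N} = \left(30 - 3 N\right) \sqrt{N} = \sqrt{N} \left(30 - 3 N\right)$)
$V{\left(0 \cdot 1 \right)} t{\left(-8,-1 \right)} s{\left(-4,-4 \right)} = 3 \sqrt{0 \cdot 1} \left(10 - 0 \cdot 1\right) \left(-1\right) \left(20 - -20\right) = 3 \sqrt{0} \left(10 - 0\right) \left(-1\right) \left(20 + 20\right) = 3 \cdot 0 \left(10 + 0\right) \left(-1\right) 40 = 3 \cdot 0 \cdot 10 \left(-1\right) 40 = 0 \left(-1\right) 40 = 0 \cdot 40 = 0$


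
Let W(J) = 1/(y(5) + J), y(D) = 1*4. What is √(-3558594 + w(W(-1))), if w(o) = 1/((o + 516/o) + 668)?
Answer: 3*I*√17480288600383/6649 ≈ 1886.4*I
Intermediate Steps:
y(D) = 4
W(J) = 1/(4 + J)
w(o) = 1/(668 + o + 516/o)
√(-3558594 + w(W(-1))) = √(-3558594 + 1/((4 - 1)*(516 + (1/(4 - 1))² + 668/(4 - 1)))) = √(-3558594 + 1/(3*(516 + (1/3)² + 668/3))) = √(-3558594 + 1/(3*(516 + (⅓)² + 668*(⅓)))) = √(-3558594 + 1/(3*(516 + ⅑ + 668/3))) = √(-3558594 + 1/(3*(6649/9))) = √(-3558594 + (⅓)*(9/6649)) = √(-3558594 + 3/6649) = √(-23661091503/6649) = 3*I*√17480288600383/6649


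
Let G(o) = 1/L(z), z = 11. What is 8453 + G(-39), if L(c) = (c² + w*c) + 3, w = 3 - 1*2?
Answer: 1141156/135 ≈ 8453.0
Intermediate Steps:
w = 1 (w = 3 - 2 = 1)
L(c) = 3 + c + c² (L(c) = (c² + 1*c) + 3 = (c² + c) + 3 = (c + c²) + 3 = 3 + c + c²)
G(o) = 1/135 (G(o) = 1/(3 + 11 + 11²) = 1/(3 + 11 + 121) = 1/135)
8453 + G(-39) = 8453 + 1/135 = 1141156/135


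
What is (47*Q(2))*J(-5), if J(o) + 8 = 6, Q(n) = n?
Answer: -188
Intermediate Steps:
J(o) = -2 (J(o) = -8 + 6 = -2)
(47*Q(2))*J(-5) = (47*2)*(-2) = 94*(-2) = -188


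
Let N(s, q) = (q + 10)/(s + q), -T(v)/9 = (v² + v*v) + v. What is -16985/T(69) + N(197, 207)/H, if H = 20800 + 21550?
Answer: 41517412889/210980899800 ≈ 0.19678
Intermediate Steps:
T(v) = -18*v² - 9*v (T(v) = -9*((v² + v*v) + v) = -9*((v² + v²) + v) = -9*(2*v² + v) = -9*(v + 2*v²) = -18*v² - 9*v)
H = 42350
N(s, q) = (10 + q)/(q + s)
-16985/T(69) + N(197, 207)/H = -16985*(-1/(621*(1 + 2*69))) + ((10 + 207)/(207 + 197))/42350 = -16985*(-1/(621*(1 + 138))) + (217/404)*(1/42350) = -16985/((-9*69*139)) + ((1/404)*217)*(1/42350) = -16985/(-86319) + (217/404)*(1/42350) = -16985*(-1/86319) + 31/2444200 = 16985/86319 + 31/2444200 = 41517412889/210980899800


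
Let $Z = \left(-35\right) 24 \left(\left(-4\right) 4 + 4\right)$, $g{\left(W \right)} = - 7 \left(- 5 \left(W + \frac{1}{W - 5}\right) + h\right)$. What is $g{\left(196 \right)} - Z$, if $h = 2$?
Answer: $- \frac{617659}{191} \approx -3233.8$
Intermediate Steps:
$g{\left(W \right)} = -14 + 35 W + \frac{35}{-5 + W}$ ($g{\left(W \right)} = - 7 \left(- 5 \left(W + \frac{1}{W - 5}\right) + 2\right) = - 7 \left(- 5 \left(W + \frac{1}{-5 + W}\right) + 2\right) = - 7 \left(\left(- 5 W - \frac{5}{-5 + W}\right) + 2\right) = - 7 \left(2 - 5 W - \frac{5}{-5 + W}\right) = -14 + 35 W + \frac{35}{-5 + W}$)
$Z = 10080$ ($Z = - 840 \left(-16 + 4\right) = \left(-840\right) \left(-12\right) = 10080$)
$g{\left(196 \right)} - Z = \frac{7 \left(15 - 5292 + 5 \cdot 196^{2}\right)}{-5 + 196} - 10080 = \frac{7 \left(15 - 5292 + 5 \cdot 38416\right)}{191} - 10080 = 7 \cdot \frac{1}{191} \left(15 - 5292 + 192080\right) - 10080 = 7 \cdot \frac{1}{191} \cdot 186803 - 10080 = \frac{1307621}{191} - 10080 = - \frac{617659}{191}$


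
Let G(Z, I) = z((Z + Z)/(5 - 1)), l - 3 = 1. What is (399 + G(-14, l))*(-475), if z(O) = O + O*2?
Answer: -179550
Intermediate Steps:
l = 4 (l = 3 + 1 = 4)
z(O) = 3*O (z(O) = O + 2*O = 3*O)
G(Z, I) = 3*Z/2 (G(Z, I) = 3*((Z + Z)/(5 - 1)) = 3*((2*Z)/4) = 3*((2*Z)*(¼)) = 3*(Z/2) = 3*Z/2)
(399 + G(-14, l))*(-475) = (399 + (3/2)*(-14))*(-475) = (399 - 21)*(-475) = 378*(-475) = -179550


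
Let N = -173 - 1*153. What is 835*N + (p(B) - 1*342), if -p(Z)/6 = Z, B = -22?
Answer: -272420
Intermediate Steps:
p(Z) = -6*Z
N = -326 (N = -173 - 153 = -326)
835*N + (p(B) - 1*342) = 835*(-326) + (-6*(-22) - 1*342) = -272210 + (132 - 342) = -272210 - 210 = -272420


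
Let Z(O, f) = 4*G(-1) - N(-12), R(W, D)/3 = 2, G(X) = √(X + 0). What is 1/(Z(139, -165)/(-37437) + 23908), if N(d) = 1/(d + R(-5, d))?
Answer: 1206279165046050/28839722272550701201 + 5390928*I/28839722272550701201 ≈ 4.1827e-5 + 1.8693e-13*I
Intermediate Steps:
G(X) = √X
R(W, D) = 6 (R(W, D) = 3*2 = 6)
N(d) = 1/(6 + d) (N(d) = 1/(d + 6) = 1/(6 + d))
Z(O, f) = ⅙ + 4*I (Z(O, f) = 4*√(-1) - 1/(6 - 12) = 4*I - 1/(-6) = 4*I - 1*(-⅙) = 4*I + ⅙ = ⅙ + 4*I)
1/(Z(139, -165)/(-37437) + 23908) = 1/((⅙ + 4*I)/(-37437) + 23908) = 1/((⅙ + 4*I)*(-1/37437) + 23908) = 1/((-1/224622 - 4*I/37437) + 23908) = 1/(5370262775/224622 - 4*I/37437) = 50455042884*(5370262775/224622 + 4*I/37437)/28839722272550701201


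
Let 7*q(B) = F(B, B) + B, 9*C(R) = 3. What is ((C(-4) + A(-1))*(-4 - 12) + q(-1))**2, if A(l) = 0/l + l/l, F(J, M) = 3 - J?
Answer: 192721/441 ≈ 437.01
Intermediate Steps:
C(R) = 1/3 (C(R) = (1/9)*3 = 1/3)
A(l) = 1 (A(l) = 0 + 1 = 1)
q(B) = 3/7 (q(B) = ((3 - B) + B)/7 = (1/7)*3 = 3/7)
((C(-4) + A(-1))*(-4 - 12) + q(-1))**2 = ((1/3 + 1)*(-4 - 12) + 3/7)**2 = ((4/3)*(-16) + 3/7)**2 = (-64/3 + 3/7)**2 = (-439/21)**2 = 192721/441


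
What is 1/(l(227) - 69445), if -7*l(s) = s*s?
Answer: -7/537644 ≈ -1.3020e-5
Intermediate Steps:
l(s) = -s²/7 (l(s) = -s*s/7 = -s²/7)
1/(l(227) - 69445) = 1/(-⅐*227² - 69445) = 1/(-⅐*51529 - 69445) = 1/(-51529/7 - 69445) = 1/(-537644/7) = -7/537644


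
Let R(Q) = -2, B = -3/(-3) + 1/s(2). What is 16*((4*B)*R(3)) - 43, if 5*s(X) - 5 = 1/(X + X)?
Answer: -6151/21 ≈ -292.90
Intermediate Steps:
s(X) = 1 + 1/(10*X) (s(X) = 1 + 1/(5*(X + X)) = 1 + 1/(5*((2*X))) = 1 + (1/(2*X))/5 = 1 + 1/(10*X))
B = 41/21 (B = -3/(-3) + 1/((1/10 + 2)/2) = -3*(-1/3) + 1/((1/2)*(21/10)) = 1 + 1/(21/20) = 1 + 1*(20/21) = 1 + 20/21 = 41/21 ≈ 1.9524)
16*((4*B)*R(3)) - 43 = 16*((4*(41/21))*(-2)) - 43 = 16*((164/21)*(-2)) - 43 = 16*(-328/21) - 43 = -5248/21 - 43 = -6151/21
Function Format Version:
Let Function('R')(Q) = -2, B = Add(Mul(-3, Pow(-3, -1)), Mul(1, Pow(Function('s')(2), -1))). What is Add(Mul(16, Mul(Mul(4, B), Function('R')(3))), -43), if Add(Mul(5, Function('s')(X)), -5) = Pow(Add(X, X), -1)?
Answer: Rational(-6151, 21) ≈ -292.90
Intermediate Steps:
Function('s')(X) = Add(1, Mul(Rational(1, 10), Pow(X, -1))) (Function('s')(X) = Add(1, Mul(Rational(1, 5), Pow(Add(X, X), -1))) = Add(1, Mul(Rational(1, 5), Pow(Mul(2, X), -1))) = Add(1, Mul(Rational(1, 5), Mul(Rational(1, 2), Pow(X, -1)))) = Add(1, Mul(Rational(1, 10), Pow(X, -1))))
B = Rational(41, 21) (B = Add(Mul(-3, Pow(-3, -1)), Mul(1, Pow(Mul(Pow(2, -1), Add(Rational(1, 10), 2)), -1))) = Add(Mul(-3, Rational(-1, 3)), Mul(1, Pow(Mul(Rational(1, 2), Rational(21, 10)), -1))) = Add(1, Mul(1, Pow(Rational(21, 20), -1))) = Add(1, Mul(1, Rational(20, 21))) = Add(1, Rational(20, 21)) = Rational(41, 21) ≈ 1.9524)
Add(Mul(16, Mul(Mul(4, B), Function('R')(3))), -43) = Add(Mul(16, Mul(Mul(4, Rational(41, 21)), -2)), -43) = Add(Mul(16, Mul(Rational(164, 21), -2)), -43) = Add(Mul(16, Rational(-328, 21)), -43) = Add(Rational(-5248, 21), -43) = Rational(-6151, 21)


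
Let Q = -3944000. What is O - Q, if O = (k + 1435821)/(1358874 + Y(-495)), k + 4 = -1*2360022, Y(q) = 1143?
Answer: 315523889635/80001 ≈ 3.9440e+6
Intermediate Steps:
k = -2360026 (k = -4 - 1*2360022 = -4 - 2360022 = -2360026)
O = -54365/80001 (O = (-2360026 + 1435821)/(1358874 + 1143) = -924205/1360017 = -924205*1/1360017 = -54365/80001 ≈ -0.67955)
O - Q = -54365/80001 - 1*(-3944000) = -54365/80001 + 3944000 = 315523889635/80001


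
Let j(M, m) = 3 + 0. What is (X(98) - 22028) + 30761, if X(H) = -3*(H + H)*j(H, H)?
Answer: 6969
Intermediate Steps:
j(M, m) = 3
X(H) = -18*H (X(H) = -3*(H + H)*3 = -3*(2*H)*3 = -6*H*3 = -18*H)
(X(98) - 22028) + 30761 = (-18*98 - 22028) + 30761 = (-1764 - 22028) + 30761 = -23792 + 30761 = 6969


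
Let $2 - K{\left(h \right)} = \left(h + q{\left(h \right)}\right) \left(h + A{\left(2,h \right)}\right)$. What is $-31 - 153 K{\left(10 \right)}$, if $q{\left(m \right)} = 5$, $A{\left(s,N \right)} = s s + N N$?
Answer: $261293$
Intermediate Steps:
$A{\left(s,N \right)} = N^{2} + s^{2}$ ($A{\left(s,N \right)} = s^{2} + N^{2} = N^{2} + s^{2}$)
$K{\left(h \right)} = 2 - \left(5 + h\right) \left(4 + h + h^{2}\right)$ ($K{\left(h \right)} = 2 - \left(h + 5\right) \left(h + \left(h^{2} + 2^{2}\right)\right) = 2 - \left(5 + h\right) \left(h + \left(h^{2} + 4\right)\right) = 2 - \left(5 + h\right) \left(h + \left(4 + h^{2}\right)\right) = 2 - \left(5 + h\right) \left(4 + h + h^{2}\right)$)
$-31 - 153 K{\left(10 \right)} = -31 - 153 \left(-18 - 10^{3} - 90 - 6 \cdot 10^{2}\right) = -31 - 153 \left(-18 - 1000 - 90 - 600\right) = -31 - -261324 = -31 + 261324 = 261293$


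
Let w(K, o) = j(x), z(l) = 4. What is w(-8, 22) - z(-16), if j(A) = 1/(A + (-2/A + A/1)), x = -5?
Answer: -197/48 ≈ -4.1042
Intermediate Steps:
j(A) = 1/(-2/A + 2*A) (j(A) = 1/(A + (-2/A + A*1)) = 1/(A + (-2/A + A)) = 1/(A + (A - 2/A)) = 1/(-2/A + 2*A))
w(K, o) = -5/48 (w(K, o) = (½)*(-5)/(-1 + (-5)²) = (½)*(-5)/(-1 + 25) = (½)*(-5)/24 = (½)*(-5)*(1/24) = -5/48)
w(-8, 22) - z(-16) = -5/48 - 1*4 = -5/48 - 4 = -197/48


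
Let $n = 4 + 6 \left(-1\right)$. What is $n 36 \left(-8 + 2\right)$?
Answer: $432$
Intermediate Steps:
$n = -2$ ($n = 4 - 6 = -2$)
$n 36 \left(-8 + 2\right) = \left(-2\right) 36 \left(-8 + 2\right) = \left(-72\right) \left(-6\right) = 432$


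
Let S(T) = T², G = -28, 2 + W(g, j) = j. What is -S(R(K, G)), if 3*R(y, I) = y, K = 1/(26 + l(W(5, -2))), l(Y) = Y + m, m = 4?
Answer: -1/6084 ≈ -0.00016437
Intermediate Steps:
W(g, j) = -2 + j
l(Y) = 4 + Y (l(Y) = Y + 4 = 4 + Y)
K = 1/26 (K = 1/(26 + (4 + (-2 - 2))) = 1/(26 + (4 - 4)) = 1/(26 + 0) = 1/26 ≈ 0.038462)
R(y, I) = y/3
-S(R(K, G)) = -((⅓)*(1/26))² = -(1/78)² = -1*1/6084 = -1/6084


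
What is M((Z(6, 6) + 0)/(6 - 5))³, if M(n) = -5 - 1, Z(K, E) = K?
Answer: -216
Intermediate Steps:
M(n) = -6
M((Z(6, 6) + 0)/(6 - 5))³ = (-6)³ = -216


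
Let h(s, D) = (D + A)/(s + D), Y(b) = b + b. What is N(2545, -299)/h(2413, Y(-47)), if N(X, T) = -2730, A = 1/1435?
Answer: 3028266150/44963 ≈ 67350.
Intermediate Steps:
Y(b) = 2*b
A = 1/1435 ≈ 0.00069686
h(s, D) = (1/1435 + D)/(D + s) (h(s, D) = (D + 1/1435)/(s + D) = (1/1435 + D)/(D + s))
N(2545, -299)/h(2413, Y(-47)) = -2730*(2*(-47) + 2413)/(1/1435 + 2*(-47)) = -2730*(-94 + 2413)/(1/1435 - 94) = -2730/(-134889/1435/2319) = -2730/((1/2319)*(-134889/1435)) = -2730/(-44963/1109255) = -2730*(-1109255/44963) = 3028266150/44963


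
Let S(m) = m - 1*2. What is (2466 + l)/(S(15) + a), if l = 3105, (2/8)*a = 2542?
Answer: 5571/10181 ≈ 0.54720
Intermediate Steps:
a = 10168 (a = 4*2542 = 10168)
S(m) = -2 + m (S(m) = m - 2 = -2 + m)
(2466 + l)/(S(15) + a) = (2466 + 3105)/((-2 + 15) + 10168) = 5571/(13 + 10168) = 5571/10181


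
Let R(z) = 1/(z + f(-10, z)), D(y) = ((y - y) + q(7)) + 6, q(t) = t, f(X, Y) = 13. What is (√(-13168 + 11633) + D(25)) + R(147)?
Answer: 2081/160 + I*√1535 ≈ 13.006 + 39.179*I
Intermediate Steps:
D(y) = 13 (D(y) = ((y - y) + 7) + 6 = (0 + 7) + 6 = 7 + 6 = 13)
R(z) = 1/(13 + z) (R(z) = 1/(z + 13) = 1/(13 + z))
(√(-13168 + 11633) + D(25)) + R(147) = (√(-13168 + 11633) + 13) + 1/(13 + 147) = (√(-1535) + 13) + 1/160 = (I*√1535 + 13) + 1/160 = (13 + I*√1535) + 1/160 = 2081/160 + I*√1535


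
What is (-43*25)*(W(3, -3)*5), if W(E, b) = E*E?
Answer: -48375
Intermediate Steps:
W(E, b) = E²
(-43*25)*(W(3, -3)*5) = (-43*25)*(3²*5) = -9675*5 = -1075*45 = -48375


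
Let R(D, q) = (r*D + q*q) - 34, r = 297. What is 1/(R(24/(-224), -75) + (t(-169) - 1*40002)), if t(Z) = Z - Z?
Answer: -28/964399 ≈ -2.9034e-5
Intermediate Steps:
R(D, q) = -34 + q² + 297*D (R(D, q) = (297*D + q*q) - 34 = (297*D + q²) - 34 = (q² + 297*D) - 34 = -34 + q² + 297*D)
t(Z) = 0
1/(R(24/(-224), -75) + (t(-169) - 1*40002)) = 1/((-34 + (-75)² + 297*(24/(-224))) + (0 - 1*40002)) = 1/((-34 + 5625 + 297*(24*(-1/224))) + (0 - 40002)) = 1/((-34 + 5625 + 297*(-3/28)) - 40002) = 1/((-34 + 5625 - 891/28) - 40002) = 1/(155657/28 - 40002) = 1/(-964399/28) = -28/964399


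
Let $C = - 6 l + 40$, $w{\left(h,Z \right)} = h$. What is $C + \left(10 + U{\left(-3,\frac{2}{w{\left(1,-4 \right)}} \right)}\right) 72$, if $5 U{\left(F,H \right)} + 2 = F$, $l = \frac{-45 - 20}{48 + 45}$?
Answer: $\frac{21458}{31} \approx 692.19$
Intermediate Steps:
$l = - \frac{65}{93} \approx -0.69893$
$U{\left(F,H \right)} = - \frac{2}{5} + \frac{F}{5}$
$C = \frac{1370}{31}$ ($C = \left(-6\right) \left(- \frac{65}{93}\right) + 40 = \frac{130}{31} + 40 = \frac{1370}{31} \approx 44.194$)
$C + \left(10 + U{\left(-3,\frac{2}{w{\left(1,-4 \right)}} \right)}\right) 72 = \frac{1370}{31} + \left(10 + \left(- \frac{2}{5} + \frac{1}{5} \left(-3\right)\right)\right) 72 = \frac{1370}{31} + \left(10 - 1\right) 72 = \frac{1370}{31} + 9 \cdot 72 = \frac{1370}{31} + 648 = \frac{21458}{31}$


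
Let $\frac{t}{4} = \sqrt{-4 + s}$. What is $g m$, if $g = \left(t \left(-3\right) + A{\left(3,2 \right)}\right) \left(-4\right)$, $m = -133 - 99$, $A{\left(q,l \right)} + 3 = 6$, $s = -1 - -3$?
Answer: $2784 - 11136 i \sqrt{2} \approx 2784.0 - 15749.0 i$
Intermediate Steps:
$s = 2$ ($s = -1 + 3 = 2$)
$A{\left(q,l \right)} = 3$ ($A{\left(q,l \right)} = -3 + 6 = 3$)
$t = 4 i \sqrt{2}$ ($t = 4 \sqrt{-4 + 2} = 4 \sqrt{-2} = 4 i \sqrt{2} \approx 5.6569 i$)
$m = -232$ ($m = -133 - 99 = -232$)
$g = -12 + 48 i \sqrt{2}$ ($g = \left(4 i \sqrt{2} \left(-3\right) + 3\right) \left(-4\right) = \left(- 12 i \sqrt{2} + 3\right) \left(-4\right) = \left(3 - 12 i \sqrt{2}\right) \left(-4\right) = -12 + 48 i \sqrt{2} \approx -12.0 + 67.882 i$)
$g m = \left(-12 + 48 i \sqrt{2}\right) \left(-232\right) = 2784 - 11136 i \sqrt{2}$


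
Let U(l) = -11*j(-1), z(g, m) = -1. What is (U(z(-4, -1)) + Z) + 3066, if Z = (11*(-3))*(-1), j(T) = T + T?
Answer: 3121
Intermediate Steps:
j(T) = 2*T
Z = 33 (Z = -33*(-1) = 33)
U(l) = 22 (U(l) = -22*(-1) = -11*(-2) = 22)
(U(z(-4, -1)) + Z) + 3066 = (22 + 33) + 3066 = 55 + 3066 = 3121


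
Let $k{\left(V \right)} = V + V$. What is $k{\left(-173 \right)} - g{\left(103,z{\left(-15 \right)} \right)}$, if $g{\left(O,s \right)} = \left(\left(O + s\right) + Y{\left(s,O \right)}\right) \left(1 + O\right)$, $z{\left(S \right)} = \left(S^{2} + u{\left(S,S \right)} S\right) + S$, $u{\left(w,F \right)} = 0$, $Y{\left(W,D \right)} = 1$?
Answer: $-33002$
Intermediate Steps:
$k{\left(V \right)} = 2 V$
$z{\left(S \right)} = S + S^{2}$ ($z{\left(S \right)} = \left(S^{2} + 0 S\right) + S = \left(S^{2} + 0\right) + S = S^{2} + S = S + S^{2}$)
$g{\left(O,s \right)} = \left(1 + O\right) \left(1 + O + s\right)$ ($g{\left(O,s \right)} = \left(\left(O + s\right) + 1\right) \left(1 + O\right) = \left(1 + O + s\right) \left(1 + O\right) = \left(1 + O\right) \left(1 + O + s\right)$)
$k{\left(-173 \right)} - g{\left(103,z{\left(-15 \right)} \right)} = 2 \left(-173\right) - \left(1 - 15 \left(1 - 15\right) + 103^{2} + 2 \cdot 103 + 103 \left(- 15 \left(1 - 15\right)\right)\right) = -346 - \left(1 - -210 + 10609 + 206 + 103 \left(\left(-15\right) \left(-14\right)\right)\right) = -346 - \left(1 + 210 + 10609 + 206 + 103 \cdot 210\right) = -346 - \left(1 + 210 + 10609 + 206 + 21630\right) = -346 - 32656 = -33002$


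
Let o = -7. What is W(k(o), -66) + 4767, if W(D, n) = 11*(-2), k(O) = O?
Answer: 4745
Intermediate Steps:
W(D, n) = -22
W(k(o), -66) + 4767 = -22 + 4767 = 4745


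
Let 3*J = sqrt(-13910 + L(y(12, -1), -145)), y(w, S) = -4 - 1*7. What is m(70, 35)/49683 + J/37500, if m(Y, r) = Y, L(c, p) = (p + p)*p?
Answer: 70/49683 + sqrt(7035)/56250 ≈ 0.0029000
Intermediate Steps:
y(w, S) = -11 (y(w, S) = -4 - 7 = -11)
L(c, p) = 2*p**2 (L(c, p) = (2*p)*p = 2*p**2)
J = 2*sqrt(7035)/3 (J = sqrt(-13910 + 2*(-145)**2)/3 = sqrt(-13910 + 2*21025)/3 = sqrt(-13910 + 42050)/3 = sqrt(28140)/3 = (2*sqrt(7035))/3 = 2*sqrt(7035)/3 ≈ 55.917)
m(70, 35)/49683 + J/37500 = 70/49683 + (2*sqrt(7035)/3)/37500 = 70*(1/49683) + (2*sqrt(7035)/3)*(1/37500) = 70/49683 + sqrt(7035)/56250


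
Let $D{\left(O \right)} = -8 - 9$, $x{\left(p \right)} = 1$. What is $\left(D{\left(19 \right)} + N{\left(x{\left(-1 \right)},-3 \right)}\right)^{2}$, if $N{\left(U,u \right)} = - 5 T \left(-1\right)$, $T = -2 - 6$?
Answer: $3249$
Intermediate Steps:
$T = -8$ ($T = -2 - 6 = -8$)
$D{\left(O \right)} = -17$ ($D{\left(O \right)} = -8 - 9 = -17$)
$N{\left(U,u \right)} = -40$ ($N{\left(U,u \right)} = \left(-5\right) \left(-8\right) \left(-1\right) = 40 \left(-1\right) = -40$)
$\left(D{\left(19 \right)} + N{\left(x{\left(-1 \right)},-3 \right)}\right)^{2} = \left(-17 - 40\right)^{2} = \left(-57\right)^{2} = 3249$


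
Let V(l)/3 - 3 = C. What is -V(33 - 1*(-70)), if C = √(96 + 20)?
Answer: -9 - 6*√29 ≈ -41.311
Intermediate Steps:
C = 2*√29 (C = √116 = 2*√29 ≈ 10.770)
V(l) = 9 + 6*√29 (V(l) = 9 + 3*(2*√29) = 9 + 6*√29)
-V(33 - 1*(-70)) = -(9 + 6*√29) = -9 - 6*√29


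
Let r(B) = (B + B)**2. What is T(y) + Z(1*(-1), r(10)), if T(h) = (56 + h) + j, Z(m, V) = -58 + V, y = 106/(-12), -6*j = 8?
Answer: 2327/6 ≈ 387.83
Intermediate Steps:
j = -4/3 (j = -1/6*8 = -4/3 ≈ -1.3333)
y = -53/6 (y = 106*(-1/12) = -53/6 ≈ -8.8333)
r(B) = 4*B**2 (r(B) = (2*B)**2 = 4*B**2)
T(h) = 164/3 + h (T(h) = (56 + h) - 4/3 = 164/3 + h)
T(y) + Z(1*(-1), r(10)) = (164/3 - 53/6) + (-58 + 4*10**2) = 275/6 + (-58 + 4*100) = 275/6 + (-58 + 400) = 275/6 + 342 = 2327/6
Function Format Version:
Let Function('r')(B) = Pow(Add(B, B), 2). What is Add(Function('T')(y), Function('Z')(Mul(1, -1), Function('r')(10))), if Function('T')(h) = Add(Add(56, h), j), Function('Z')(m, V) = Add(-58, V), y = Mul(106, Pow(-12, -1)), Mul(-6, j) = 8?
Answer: Rational(2327, 6) ≈ 387.83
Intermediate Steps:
j = Rational(-4, 3) (j = Mul(Rational(-1, 6), 8) = Rational(-4, 3) ≈ -1.3333)
y = Rational(-53, 6) (y = Mul(106, Rational(-1, 12)) = Rational(-53, 6) ≈ -8.8333)
Function('r')(B) = Mul(4, Pow(B, 2)) (Function('r')(B) = Pow(Mul(2, B), 2) = Mul(4, Pow(B, 2)))
Function('T')(h) = Add(Rational(164, 3), h) (Function('T')(h) = Add(Add(56, h), Rational(-4, 3)) = Add(Rational(164, 3), h))
Add(Function('T')(y), Function('Z')(Mul(1, -1), Function('r')(10))) = Add(Add(Rational(164, 3), Rational(-53, 6)), Add(-58, Mul(4, Pow(10, 2)))) = Add(Rational(275, 6), Add(-58, Mul(4, 100))) = Add(Rational(275, 6), Add(-58, 400)) = Add(Rational(275, 6), 342) = Rational(2327, 6)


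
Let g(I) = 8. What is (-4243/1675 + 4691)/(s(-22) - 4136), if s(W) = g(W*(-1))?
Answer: -3926591/3457200 ≈ -1.1358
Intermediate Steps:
s(W) = 8
(-4243/1675 + 4691)/(s(-22) - 4136) = (-4243/1675 + 4691)/(8 - 4136) = (-4243*1/1675 + 4691)/(-4128) = (-4243/1675 + 4691)*(-1/4128) = (7853182/1675)*(-1/4128) = -3926591/3457200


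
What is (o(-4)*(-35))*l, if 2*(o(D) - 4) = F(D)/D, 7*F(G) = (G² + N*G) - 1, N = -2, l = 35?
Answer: -35175/8 ≈ -4396.9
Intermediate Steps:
F(G) = -⅐ - 2*G/7 + G²/7 (F(G) = ((G² - 2*G) - 1)/7 = (-1 + G² - 2*G)/7 = -⅐ - 2*G/7 + G²/7)
o(D) = 4 + (-⅐ - 2*D/7 + D²/7)/(2*D) (o(D) = 4 + ((-⅐ - 2*D/7 + D²/7)/D)/2 = 4 + (-⅐ - 2*D/7 + D²/7)/(2*D))
(o(-4)*(-35))*l = (((1/14)*(-1 + (-4)² + 54*(-4))/(-4))*(-35))*35 = (((1/14)*(-¼)*(-1 + 16 - 216))*(-35))*35 = (((1/14)*(-¼)*(-201))*(-35))*35 = ((201/56)*(-35))*35 = -1005/8*35 = -35175/8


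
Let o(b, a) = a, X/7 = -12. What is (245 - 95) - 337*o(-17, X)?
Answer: 28458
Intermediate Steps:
X = -84 (X = 7*(-12) = -84)
(245 - 95) - 337*o(-17, X) = (245 - 95) - 337*(-84) = 150 + 28308 = 28458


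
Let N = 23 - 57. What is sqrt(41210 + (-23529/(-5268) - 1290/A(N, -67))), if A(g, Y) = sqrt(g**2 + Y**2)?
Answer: sqrt(40497349219569597 - 224544633288*sqrt(5645))/991262 ≈ 202.97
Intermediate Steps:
N = -34
A(g, Y) = sqrt(Y**2 + g**2)
sqrt(41210 + (-23529/(-5268) - 1290/A(N, -67))) = sqrt(41210 + (-23529/(-5268) - 1290/sqrt((-67)**2 + (-34)**2))) = sqrt(41210 + (-23529*(-1/5268) - 1290/sqrt(4489 + 1156))) = sqrt(41210 + (7843/1756 - 1290*sqrt(5645)/5645)) = sqrt(41210 + (7843/1756 - 258*sqrt(5645)/1129)) = sqrt(72372603/1756 - 258*sqrt(5645)/1129)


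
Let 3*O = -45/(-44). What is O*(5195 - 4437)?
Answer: 5685/22 ≈ 258.41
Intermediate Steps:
O = 15/44 (O = (-45/(-44))/3 = (-45*(-1/44))/3 = (⅓)*(45/44) = 15/44 ≈ 0.34091)
O*(5195 - 4437) = 15*(5195 - 4437)/44 = (15/44)*758 = 5685/22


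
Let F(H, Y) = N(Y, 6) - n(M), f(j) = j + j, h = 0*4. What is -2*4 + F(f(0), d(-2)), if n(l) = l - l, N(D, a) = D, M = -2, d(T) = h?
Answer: -8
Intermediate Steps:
h = 0
f(j) = 2*j
d(T) = 0
n(l) = 0
F(H, Y) = Y (F(H, Y) = Y - 1*0 = Y + 0 = Y)
-2*4 + F(f(0), d(-2)) = -2*4 + 0 = -8 + 0 = -8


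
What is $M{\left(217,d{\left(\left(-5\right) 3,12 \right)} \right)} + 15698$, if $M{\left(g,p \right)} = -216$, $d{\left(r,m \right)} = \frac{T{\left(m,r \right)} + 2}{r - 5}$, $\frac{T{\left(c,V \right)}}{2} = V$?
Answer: $15482$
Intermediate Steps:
$T{\left(c,V \right)} = 2 V$
$d{\left(r,m \right)} = \frac{2 + 2 r}{-5 + r}$ ($d{\left(r,m \right)} = \frac{2 r + 2}{r - 5} = \frac{2 + 2 r}{-5 + r}$)
$M{\left(217,d{\left(\left(-5\right) 3,12 \right)} \right)} + 15698 = -216 + 15698 = 15482$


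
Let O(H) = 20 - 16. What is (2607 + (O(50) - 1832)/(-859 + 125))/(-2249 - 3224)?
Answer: -957683/2008591 ≈ -0.47679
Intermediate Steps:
O(H) = 4
(2607 + (O(50) - 1832)/(-859 + 125))/(-2249 - 3224) = (2607 + (4 - 1832)/(-859 + 125))/(-2249 - 3224) = (2607 - 1828/(-734))/(-5473) = (2607 - 1828*(-1/734))*(-1/5473) = (2607 + 914/367)*(-1/5473) = (957683/367)*(-1/5473) = -957683/2008591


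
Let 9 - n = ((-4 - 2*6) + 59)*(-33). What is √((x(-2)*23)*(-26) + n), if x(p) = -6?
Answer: 2*√1254 ≈ 70.824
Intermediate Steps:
n = 1428 (n = 9 - ((-4 - 2*6) + 59)*(-33) = 9 - ((-4 - 12) + 59)*(-33) = 9 - (-16 + 59)*(-33) = 9 - 43*(-33) = 9 - 1*(-1419) = 9 + 1419 = 1428)
√((x(-2)*23)*(-26) + n) = √(-6*23*(-26) + 1428) = √(-138*(-26) + 1428) = √(3588 + 1428) = √5016 = 2*√1254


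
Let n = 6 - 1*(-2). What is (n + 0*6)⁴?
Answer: 4096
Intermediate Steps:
n = 8 (n = 6 + 2 = 8)
(n + 0*6)⁴ = (8 + 0*6)⁴ = (8 + 0)⁴ = 8⁴ = 4096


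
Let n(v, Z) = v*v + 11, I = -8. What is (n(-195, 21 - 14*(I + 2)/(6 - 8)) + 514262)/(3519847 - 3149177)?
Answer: 276149/185335 ≈ 1.4900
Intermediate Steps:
n(v, Z) = 11 + v² (n(v, Z) = v² + 11 = 11 + v²)
(n(-195, 21 - 14*(I + 2)/(6 - 8)) + 514262)/(3519847 - 3149177) = ((11 + (-195)²) + 514262)/(3519847 - 3149177) = ((11 + 38025) + 514262)/370670 = (38036 + 514262)*(1/370670) = 552298*(1/370670) = 276149/185335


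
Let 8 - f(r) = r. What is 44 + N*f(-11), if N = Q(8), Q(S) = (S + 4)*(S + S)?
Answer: 3692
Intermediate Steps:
f(r) = 8 - r
Q(S) = 2*S*(4 + S) (Q(S) = (4 + S)*(2*S) = 2*S*(4 + S))
N = 192 (N = 2*8*(4 + 8) = 2*8*12 = 192)
44 + N*f(-11) = 44 + 192*(8 - 1*(-11)) = 44 + 192*(8 + 11) = 44 + 192*19 = 44 + 3648 = 3692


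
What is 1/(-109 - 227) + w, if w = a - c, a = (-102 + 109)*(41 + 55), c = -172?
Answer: 283583/336 ≈ 844.00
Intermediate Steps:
a = 672 (a = 7*96 = 672)
w = 844 (w = 672 - 1*(-172) = 672 + 172 = 844)
1/(-109 - 227) + w = 1/(-109 - 227) + 844 = 1/(-336) + 844 = -1/336 + 844 = 283583/336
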